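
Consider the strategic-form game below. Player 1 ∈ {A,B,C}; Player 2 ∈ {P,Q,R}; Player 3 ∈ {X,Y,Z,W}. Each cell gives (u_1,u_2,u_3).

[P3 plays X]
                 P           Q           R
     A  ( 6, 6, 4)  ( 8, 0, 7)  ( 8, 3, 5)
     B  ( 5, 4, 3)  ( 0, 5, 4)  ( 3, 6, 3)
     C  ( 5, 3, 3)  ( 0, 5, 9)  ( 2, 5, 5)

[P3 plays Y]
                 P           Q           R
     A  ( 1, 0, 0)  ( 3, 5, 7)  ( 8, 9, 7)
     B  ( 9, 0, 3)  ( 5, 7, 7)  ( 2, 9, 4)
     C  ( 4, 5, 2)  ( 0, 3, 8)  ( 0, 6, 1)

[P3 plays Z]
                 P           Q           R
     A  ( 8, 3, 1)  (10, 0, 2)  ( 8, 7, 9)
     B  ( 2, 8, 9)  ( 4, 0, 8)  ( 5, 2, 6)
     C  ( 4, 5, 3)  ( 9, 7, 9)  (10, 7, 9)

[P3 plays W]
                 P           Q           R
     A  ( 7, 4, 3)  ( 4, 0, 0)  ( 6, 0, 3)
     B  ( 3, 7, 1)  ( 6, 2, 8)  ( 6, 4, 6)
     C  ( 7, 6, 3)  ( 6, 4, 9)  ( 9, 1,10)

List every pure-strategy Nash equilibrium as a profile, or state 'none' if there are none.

(A,P,X): NE
(A,P,Y): not NE [P1→B gives 9>1; P2→R gives 9>0; P3→X gives 4>0]
(A,P,Z): not NE [P2→R gives 7>3; P3→X gives 4>1]
(A,P,W): not NE [P3→X gives 4>3]
(A,Q,X): not NE [P2→P gives 6>0]
(A,Q,Y): not NE [P1→B gives 5>3; P2→R gives 9>5]
(A,Q,Z): not NE [P2→R gives 7>0; P3→Y gives 7>2]
(A,Q,W): not NE [P1→C gives 6>4; P2→P gives 4>0; P3→Y gives 7>0]
(A,R,X): not NE [P2→P gives 6>3; P3→Z gives 9>5]
(A,R,Y): not NE [P3→Z gives 9>7]
(A,R,Z): not NE [P1→C gives 10>8]
(A,R,W): not NE [P1→C gives 9>6; P2→P gives 4>0; P3→Z gives 9>3]
(B,P,X): not NE [P1→A gives 6>5; P2→R gives 6>4; P3→Z gives 9>3]
(B,P,Y): not NE [P2→R gives 9>0; P3→Z gives 9>3]
(B,P,Z): not NE [P1→A gives 8>2]
(B,P,W): not NE [P1→C gives 7>3; P3→Z gives 9>1]
(B,Q,X): not NE [P1→A gives 8>0; P2→R gives 6>5; P3→W gives 8>4]
(B,Q,Y): not NE [P2→R gives 9>7; P3→W gives 8>7]
(B,Q,Z): not NE [P1→A gives 10>4; P2→P gives 8>0]
(B,Q,W): not NE [P2→P gives 7>2]
(B,R,X): not NE [P1→A gives 8>3; P3→W gives 6>3]
(B,R,Y): not NE [P1→A gives 8>2; P3→W gives 6>4]
(B,R,Z): not NE [P1→C gives 10>5; P2→P gives 8>2]
(B,R,W): not NE [P1→C gives 9>6; P2→P gives 7>4]
(C,P,X): not NE [P1→A gives 6>5; P2→R gives 5>3]
(C,P,Y): not NE [P1→B gives 9>4; P2→R gives 6>5; P3→W gives 3>2]
(C,P,Z): not NE [P1→A gives 8>4; P2→R gives 7>5]
(C,P,W): NE
(C,Q,X): not NE [P1→A gives 8>0]
(C,Q,Y): not NE [P1→B gives 5>0; P2→R gives 6>3; P3→W gives 9>8]
(C,Q,Z): not NE [P1→A gives 10>9]
(C,Q,W): not NE [P2→P gives 6>4]
(C,R,X): not NE [P1→A gives 8>2; P3→W gives 10>5]
(C,R,Y): not NE [P1→A gives 8>0; P3→W gives 10>1]
(C,R,Z): not NE [P3→W gives 10>9]
(C,R,W): not NE [P2→P gives 6>1]

PSNE = {(A,P,X), (C,P,W)}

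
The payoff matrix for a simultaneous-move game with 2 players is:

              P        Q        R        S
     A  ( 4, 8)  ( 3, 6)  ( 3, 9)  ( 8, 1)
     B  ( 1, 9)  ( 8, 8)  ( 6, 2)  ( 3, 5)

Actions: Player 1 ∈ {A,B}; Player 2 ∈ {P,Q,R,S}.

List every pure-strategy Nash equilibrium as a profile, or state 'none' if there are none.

No pure NE.

(A,P): not NE [P2→R gives 9>8]
(A,Q): not NE [P1→B gives 8>3; P2→R gives 9>6]
(A,R): not NE [P1→B gives 6>3]
(A,S): not NE [P2→R gives 9>1]
(B,P): not NE [P1→A gives 4>1]
(B,Q): not NE [P2→P gives 9>8]
(B,R): not NE [P2→P gives 9>2]
(B,S): not NE [P1→A gives 8>3; P2→P gives 9>5]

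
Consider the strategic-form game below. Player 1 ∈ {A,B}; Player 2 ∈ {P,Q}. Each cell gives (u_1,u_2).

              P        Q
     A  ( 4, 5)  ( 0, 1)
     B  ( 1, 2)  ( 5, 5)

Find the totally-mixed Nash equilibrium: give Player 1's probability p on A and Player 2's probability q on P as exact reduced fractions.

p=3/7, q=5/8

P1 indiff ⇒ q·4+(1-q)·0 = q·1+(1-q)·5 ⇒ q(3) = (1-q)(5) ⇒ q = 5/8
P2 indiff ⇒ p·5+(1-p)·2 = p·1+(1-p)·5 ⇒ p(4) = (1-p)(3) ⇒ p = 3/7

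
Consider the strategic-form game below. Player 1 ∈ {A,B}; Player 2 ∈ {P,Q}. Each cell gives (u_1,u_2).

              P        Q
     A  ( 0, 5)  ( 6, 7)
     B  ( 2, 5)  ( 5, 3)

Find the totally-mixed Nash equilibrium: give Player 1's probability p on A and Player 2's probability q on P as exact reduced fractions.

P1 indiff ⇒ q·0+(1-q)·6 = q·2+(1-q)·5 ⇒ q(-2) = (1-q)(-1) ⇒ q = 1/3
P2 indiff ⇒ p·5+(1-p)·5 = p·7+(1-p)·3 ⇒ p(-2) = (1-p)(-2) ⇒ p = 1/2

p=1/2, q=1/3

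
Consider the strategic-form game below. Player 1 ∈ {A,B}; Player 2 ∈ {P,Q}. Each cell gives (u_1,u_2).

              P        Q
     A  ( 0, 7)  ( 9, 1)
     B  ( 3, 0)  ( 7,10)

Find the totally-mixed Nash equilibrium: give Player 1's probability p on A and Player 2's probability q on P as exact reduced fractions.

P1 indiff ⇒ q·0+(1-q)·9 = q·3+(1-q)·7 ⇒ q(-3) = (1-q)(-2) ⇒ q = 2/5
P2 indiff ⇒ p·7+(1-p)·0 = p·1+(1-p)·10 ⇒ p(6) = (1-p)(10) ⇒ p = 5/8

(p,q) = (5/8, 2/5)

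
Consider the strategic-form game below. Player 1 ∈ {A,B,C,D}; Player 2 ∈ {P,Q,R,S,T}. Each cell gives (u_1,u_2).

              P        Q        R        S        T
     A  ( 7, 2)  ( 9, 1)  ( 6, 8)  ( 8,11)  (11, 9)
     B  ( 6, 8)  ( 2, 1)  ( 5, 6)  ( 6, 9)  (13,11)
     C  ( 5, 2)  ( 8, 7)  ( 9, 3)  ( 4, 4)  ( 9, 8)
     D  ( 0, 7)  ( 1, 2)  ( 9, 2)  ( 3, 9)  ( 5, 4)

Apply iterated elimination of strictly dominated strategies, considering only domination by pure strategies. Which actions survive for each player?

Remaining: P1:{A,B} P2:{S,T}

P2 drop P (S beats it: A:11>2 B:9>8 C:4>2 D:9>7)
P2 drop Q (T beats it: A:9>1 B:11>1 C:8>7 D:4>2)
P2 drop R (S beats it: A:11>8 B:9>6 C:4>3 D:9>2)
P1 drop C (A beats it: S:8>4 T:11>9)
P1 drop D (A beats it: S:8>3 T:11>5)
P1→{A,B} P2→{S,T}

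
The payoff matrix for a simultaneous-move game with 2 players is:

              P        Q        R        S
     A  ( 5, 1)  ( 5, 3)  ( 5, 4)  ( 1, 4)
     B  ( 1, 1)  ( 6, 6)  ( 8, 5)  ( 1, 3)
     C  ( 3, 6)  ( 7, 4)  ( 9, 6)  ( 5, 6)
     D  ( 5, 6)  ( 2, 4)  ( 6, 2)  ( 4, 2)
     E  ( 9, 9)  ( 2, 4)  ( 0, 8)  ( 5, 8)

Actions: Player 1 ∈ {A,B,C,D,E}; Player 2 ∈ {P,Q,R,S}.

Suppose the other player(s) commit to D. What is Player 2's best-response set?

u_2(P vs D) = 6
u_2(Q vs D) = 4
u_2(R vs D) = 2
u_2(S vs D) = 2
max payoff 6 at {P}

argmax u_2 = {P}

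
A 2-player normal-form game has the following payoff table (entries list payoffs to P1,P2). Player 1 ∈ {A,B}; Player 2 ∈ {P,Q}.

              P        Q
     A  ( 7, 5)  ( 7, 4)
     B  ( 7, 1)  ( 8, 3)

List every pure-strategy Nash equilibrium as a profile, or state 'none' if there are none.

Nash profiles: (A,P), (B,Q)

(A,P): NE
(A,Q): not NE [P1→B gives 8>7; P2→P gives 5>4]
(B,P): not NE [P2→Q gives 3>1]
(B,Q): NE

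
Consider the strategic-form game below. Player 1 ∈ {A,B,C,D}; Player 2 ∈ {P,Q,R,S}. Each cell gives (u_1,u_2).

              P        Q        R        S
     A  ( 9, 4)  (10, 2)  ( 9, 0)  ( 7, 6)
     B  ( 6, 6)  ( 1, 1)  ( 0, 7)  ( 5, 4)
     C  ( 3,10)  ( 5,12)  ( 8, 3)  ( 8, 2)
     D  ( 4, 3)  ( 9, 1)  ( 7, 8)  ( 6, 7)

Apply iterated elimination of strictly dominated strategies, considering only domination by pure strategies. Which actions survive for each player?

P1 drop B (A beats it: P:9>6 Q:10>1 R:9>0 S:7>5)
P1 drop D (A beats it: P:9>4 Q:10>9 R:9>7 S:7>6)
P2 drop R (P beats it: A:4>0 C:10>3)
P1→{A,C} P2→{P,Q,S}

IESDS → P1:{A,C} P2:{P,Q,S}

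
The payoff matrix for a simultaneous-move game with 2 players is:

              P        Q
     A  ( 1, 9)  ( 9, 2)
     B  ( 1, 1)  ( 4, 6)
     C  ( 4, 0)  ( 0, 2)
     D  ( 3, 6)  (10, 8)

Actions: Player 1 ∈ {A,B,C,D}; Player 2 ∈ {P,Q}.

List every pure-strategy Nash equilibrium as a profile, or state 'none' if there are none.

PSNE = {(D,Q)}

(A,P): not NE [P1→C gives 4>1]
(A,Q): not NE [P1→D gives 10>9; P2→P gives 9>2]
(B,P): not NE [P1→C gives 4>1; P2→Q gives 6>1]
(B,Q): not NE [P1→D gives 10>4]
(C,P): not NE [P2→Q gives 2>0]
(C,Q): not NE [P1→D gives 10>0]
(D,P): not NE [P1→C gives 4>3; P2→Q gives 8>6]
(D,Q): NE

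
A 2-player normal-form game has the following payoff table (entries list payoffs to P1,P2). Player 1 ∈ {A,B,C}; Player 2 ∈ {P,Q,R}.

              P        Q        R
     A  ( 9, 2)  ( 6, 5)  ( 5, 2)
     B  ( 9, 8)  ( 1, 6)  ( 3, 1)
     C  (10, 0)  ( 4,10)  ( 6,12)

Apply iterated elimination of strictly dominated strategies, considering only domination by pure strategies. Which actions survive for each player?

Remaining: P1:{A,C} P2:{Q,R}

P1 drop B (C beats it: P:10>9 Q:4>1 R:6>3)
P2 drop P (Q beats it: A:5>2 C:10>0)
P1→{A,C} P2→{Q,R}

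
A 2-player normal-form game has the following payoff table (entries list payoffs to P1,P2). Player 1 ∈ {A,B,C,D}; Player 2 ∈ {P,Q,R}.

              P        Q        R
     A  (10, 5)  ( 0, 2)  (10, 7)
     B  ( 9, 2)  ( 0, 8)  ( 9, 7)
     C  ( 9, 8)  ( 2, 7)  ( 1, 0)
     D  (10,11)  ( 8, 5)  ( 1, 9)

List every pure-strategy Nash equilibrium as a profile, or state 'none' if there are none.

(A,P): not NE [P2→R gives 7>5]
(A,Q): not NE [P1→D gives 8>0; P2→R gives 7>2]
(A,R): NE
(B,P): not NE [P1→D gives 10>9; P2→Q gives 8>2]
(B,Q): not NE [P1→D gives 8>0]
(B,R): not NE [P1→A gives 10>9; P2→Q gives 8>7]
(C,P): not NE [P1→D gives 10>9]
(C,Q): not NE [P1→D gives 8>2; P2→P gives 8>7]
(C,R): not NE [P1→A gives 10>1; P2→P gives 8>0]
(D,P): NE
(D,Q): not NE [P2→P gives 11>5]
(D,R): not NE [P1→A gives 10>1; P2→P gives 11>9]

Nash profiles: (A,R), (D,P)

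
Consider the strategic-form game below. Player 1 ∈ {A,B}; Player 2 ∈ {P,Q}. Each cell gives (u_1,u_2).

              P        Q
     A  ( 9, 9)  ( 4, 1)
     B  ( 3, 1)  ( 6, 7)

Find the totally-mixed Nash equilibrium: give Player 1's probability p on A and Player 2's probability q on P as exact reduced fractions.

P1 indiff ⇒ q·9+(1-q)·4 = q·3+(1-q)·6 ⇒ q(6) = (1-q)(2) ⇒ q = 1/4
P2 indiff ⇒ p·9+(1-p)·1 = p·1+(1-p)·7 ⇒ p(8) = (1-p)(6) ⇒ p = 3/7

P1 mixes 3/7 on A; P2 mixes 1/4 on P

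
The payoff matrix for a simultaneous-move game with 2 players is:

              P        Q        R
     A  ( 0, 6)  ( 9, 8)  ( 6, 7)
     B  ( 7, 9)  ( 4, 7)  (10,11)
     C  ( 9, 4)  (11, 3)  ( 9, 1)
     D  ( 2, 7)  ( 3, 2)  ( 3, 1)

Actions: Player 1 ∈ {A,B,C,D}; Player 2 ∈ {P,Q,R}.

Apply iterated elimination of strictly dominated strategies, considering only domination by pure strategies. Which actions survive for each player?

Remaining: P1:{B,C} P2:{P,R}

P1 drop A (C beats it: P:9>0 Q:11>9 R:9>6)
P1 drop D (B beats it: P:7>2 Q:4>3 R:10>3)
P2 drop Q (P beats it: B:9>7 C:4>3)
P1→{B,C} P2→{P,R}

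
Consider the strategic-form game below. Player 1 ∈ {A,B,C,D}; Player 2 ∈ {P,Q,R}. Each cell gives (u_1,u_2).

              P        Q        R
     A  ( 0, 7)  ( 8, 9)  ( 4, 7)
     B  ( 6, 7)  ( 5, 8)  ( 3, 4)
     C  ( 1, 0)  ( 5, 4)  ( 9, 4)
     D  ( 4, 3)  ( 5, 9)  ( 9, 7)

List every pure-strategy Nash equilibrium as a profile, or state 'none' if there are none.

NE set: (A,Q), (C,R)

(A,P): not NE [P1→B gives 6>0; P2→Q gives 9>7]
(A,Q): NE
(A,R): not NE [P1→D gives 9>4; P2→Q gives 9>7]
(B,P): not NE [P2→Q gives 8>7]
(B,Q): not NE [P1→A gives 8>5]
(B,R): not NE [P1→D gives 9>3; P2→Q gives 8>4]
(C,P): not NE [P1→B gives 6>1; P2→R gives 4>0]
(C,Q): not NE [P1→A gives 8>5]
(C,R): NE
(D,P): not NE [P1→B gives 6>4; P2→Q gives 9>3]
(D,Q): not NE [P1→A gives 8>5]
(D,R): not NE [P2→Q gives 9>7]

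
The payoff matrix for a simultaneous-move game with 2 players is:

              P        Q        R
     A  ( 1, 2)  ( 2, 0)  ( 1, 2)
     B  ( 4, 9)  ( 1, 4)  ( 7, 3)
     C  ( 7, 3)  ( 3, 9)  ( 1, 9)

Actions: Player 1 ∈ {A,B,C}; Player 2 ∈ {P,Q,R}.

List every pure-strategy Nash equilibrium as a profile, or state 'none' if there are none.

(A,P): not NE [P1→C gives 7>1]
(A,Q): not NE [P1→C gives 3>2; P2→R gives 2>0]
(A,R): not NE [P1→B gives 7>1]
(B,P): not NE [P1→C gives 7>4]
(B,Q): not NE [P1→C gives 3>1; P2→P gives 9>4]
(B,R): not NE [P2→P gives 9>3]
(C,P): not NE [P2→R gives 9>3]
(C,Q): NE
(C,R): not NE [P1→B gives 7>1]

PSNE = {(C,Q)}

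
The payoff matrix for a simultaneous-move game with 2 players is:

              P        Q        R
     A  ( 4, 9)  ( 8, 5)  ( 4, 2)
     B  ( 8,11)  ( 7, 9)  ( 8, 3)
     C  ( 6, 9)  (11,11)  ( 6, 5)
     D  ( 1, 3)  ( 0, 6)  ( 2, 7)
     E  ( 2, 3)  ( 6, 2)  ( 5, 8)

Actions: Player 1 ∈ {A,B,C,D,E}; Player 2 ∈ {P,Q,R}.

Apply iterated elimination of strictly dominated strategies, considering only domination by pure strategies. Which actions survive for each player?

Survivors P1:{B,C} P2:{P,Q}

P1 drop A (C beats it: P:6>4 Q:11>8 R:6>4)
P1 drop D (B beats it: P:8>1 Q:7>0 R:8>2)
P1 drop E (B beats it: P:8>2 Q:7>6 R:8>5)
P2 drop R (P beats it: B:11>3 C:9>5)
P1→{B,C} P2→{P,Q}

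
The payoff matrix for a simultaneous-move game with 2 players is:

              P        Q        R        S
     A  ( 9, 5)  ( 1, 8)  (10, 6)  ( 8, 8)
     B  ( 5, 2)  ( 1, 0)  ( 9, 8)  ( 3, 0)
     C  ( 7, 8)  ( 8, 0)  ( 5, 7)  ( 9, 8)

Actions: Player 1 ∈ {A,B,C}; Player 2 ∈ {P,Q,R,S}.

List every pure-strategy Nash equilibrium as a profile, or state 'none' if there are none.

(A,P): not NE [P2→S gives 8>5]
(A,Q): not NE [P1→C gives 8>1]
(A,R): not NE [P2→S gives 8>6]
(A,S): not NE [P1→C gives 9>8]
(B,P): not NE [P1→A gives 9>5; P2→R gives 8>2]
(B,Q): not NE [P1→C gives 8>1; P2→R gives 8>0]
(B,R): not NE [P1→A gives 10>9]
(B,S): not NE [P1→C gives 9>3; P2→R gives 8>0]
(C,P): not NE [P1→A gives 9>7]
(C,Q): not NE [P2→S gives 8>0]
(C,R): not NE [P1→A gives 10>5; P2→S gives 8>7]
(C,S): NE

Nash profiles: (C,S)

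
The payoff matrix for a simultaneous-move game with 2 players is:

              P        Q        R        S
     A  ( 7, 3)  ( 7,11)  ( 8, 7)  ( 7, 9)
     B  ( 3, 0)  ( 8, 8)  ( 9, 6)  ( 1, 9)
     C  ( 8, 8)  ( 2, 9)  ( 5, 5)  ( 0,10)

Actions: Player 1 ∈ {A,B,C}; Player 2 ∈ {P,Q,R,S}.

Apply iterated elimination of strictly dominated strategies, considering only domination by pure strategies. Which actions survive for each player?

Survivors P1:{A,B} P2:{Q,S}

P2 drop P (Q beats it: A:11>3 B:8>0 C:9>8)
P1 drop C (A beats it: Q:7>2 R:8>5 S:7>0)
P2 drop R (Q beats it: A:11>7 B:8>6)
P1→{A,B} P2→{Q,S}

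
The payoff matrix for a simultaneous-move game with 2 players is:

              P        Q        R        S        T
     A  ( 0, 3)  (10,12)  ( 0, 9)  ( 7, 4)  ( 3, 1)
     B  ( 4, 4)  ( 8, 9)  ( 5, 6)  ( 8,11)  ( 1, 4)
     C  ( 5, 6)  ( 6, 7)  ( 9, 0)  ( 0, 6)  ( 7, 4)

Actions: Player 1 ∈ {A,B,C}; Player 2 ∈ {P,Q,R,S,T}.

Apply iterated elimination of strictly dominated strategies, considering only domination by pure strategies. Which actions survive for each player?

P2 drop P (Q beats it: A:12>3 B:9>4 C:7>6)
P2 drop R (Q beats it: A:12>9 B:9>6 C:7>0)
P2 drop T (Q beats it: A:12>1 B:9>4 C:7>4)
P1 drop C (A beats it: Q:10>6 S:7>0)
P1→{A,B} P2→{Q,S}

Survivors P1:{A,B} P2:{Q,S}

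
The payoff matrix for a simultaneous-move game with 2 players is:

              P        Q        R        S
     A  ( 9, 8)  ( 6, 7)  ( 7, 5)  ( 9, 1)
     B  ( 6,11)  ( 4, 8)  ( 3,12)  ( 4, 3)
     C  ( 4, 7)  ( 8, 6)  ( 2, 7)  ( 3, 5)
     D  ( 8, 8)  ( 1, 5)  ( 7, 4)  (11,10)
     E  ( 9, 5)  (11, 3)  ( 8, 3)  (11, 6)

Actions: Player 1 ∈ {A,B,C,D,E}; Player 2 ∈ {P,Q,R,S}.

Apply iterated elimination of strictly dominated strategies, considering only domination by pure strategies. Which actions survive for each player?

IESDS → P1:{A,D,E} P2:{P,S}

P1 drop B (A beats it: P:9>6 Q:6>4 R:7>3 S:9>4)
P1 drop C (E beats it: P:9>4 Q:11>8 R:8>2 S:11>3)
P2 drop Q (P beats it: A:8>7 D:8>5 E:5>3)
P2 drop R (P beats it: A:8>5 D:8>4 E:5>3)
P1→{A,D,E} P2→{P,S}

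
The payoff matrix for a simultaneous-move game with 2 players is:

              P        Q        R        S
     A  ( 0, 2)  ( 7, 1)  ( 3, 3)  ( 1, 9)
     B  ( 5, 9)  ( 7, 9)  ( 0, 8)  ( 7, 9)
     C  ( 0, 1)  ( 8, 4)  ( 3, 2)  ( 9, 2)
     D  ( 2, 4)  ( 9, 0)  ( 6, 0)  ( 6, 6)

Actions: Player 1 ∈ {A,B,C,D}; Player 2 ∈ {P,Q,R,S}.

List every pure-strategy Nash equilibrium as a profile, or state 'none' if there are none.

PSNE = {(B,P)}

(A,P): not NE [P1→B gives 5>0; P2→S gives 9>2]
(A,Q): not NE [P1→D gives 9>7; P2→S gives 9>1]
(A,R): not NE [P1→D gives 6>3; P2→S gives 9>3]
(A,S): not NE [P1→C gives 9>1]
(B,P): NE
(B,Q): not NE [P1→D gives 9>7]
(B,R): not NE [P1→D gives 6>0; P2→S gives 9>8]
(B,S): not NE [P1→C gives 9>7]
(C,P): not NE [P1→B gives 5>0; P2→Q gives 4>1]
(C,Q): not NE [P1→D gives 9>8]
(C,R): not NE [P1→D gives 6>3; P2→Q gives 4>2]
(C,S): not NE [P2→Q gives 4>2]
(D,P): not NE [P1→B gives 5>2; P2→S gives 6>4]
(D,Q): not NE [P2→S gives 6>0]
(D,R): not NE [P2→S gives 6>0]
(D,S): not NE [P1→C gives 9>6]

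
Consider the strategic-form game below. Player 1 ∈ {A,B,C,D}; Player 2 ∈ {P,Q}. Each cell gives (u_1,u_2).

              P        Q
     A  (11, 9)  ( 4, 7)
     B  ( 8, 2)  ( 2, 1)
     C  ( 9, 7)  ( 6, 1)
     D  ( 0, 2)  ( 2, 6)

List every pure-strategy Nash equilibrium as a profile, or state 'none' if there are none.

(A,P): NE
(A,Q): not NE [P1→C gives 6>4; P2→P gives 9>7]
(B,P): not NE [P1→A gives 11>8]
(B,Q): not NE [P1→C gives 6>2; P2→P gives 2>1]
(C,P): not NE [P1→A gives 11>9]
(C,Q): not NE [P2→P gives 7>1]
(D,P): not NE [P1→A gives 11>0; P2→Q gives 6>2]
(D,Q): not NE [P1→C gives 6>2]

Nash profiles: (A,P)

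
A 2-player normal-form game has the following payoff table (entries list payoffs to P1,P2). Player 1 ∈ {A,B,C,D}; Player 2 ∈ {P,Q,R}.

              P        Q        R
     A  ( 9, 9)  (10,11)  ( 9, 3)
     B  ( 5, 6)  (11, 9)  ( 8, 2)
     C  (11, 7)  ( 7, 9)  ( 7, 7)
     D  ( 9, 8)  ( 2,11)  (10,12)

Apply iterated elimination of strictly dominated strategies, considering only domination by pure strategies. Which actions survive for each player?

P2 drop P (Q beats it: A:11>9 B:9>6 C:9>7 D:11>8)
P1 drop C (A beats it: Q:10>7 R:9>7)
P1→{A,B,D} P2→{Q,R}

Survivors P1:{A,B,D} P2:{Q,R}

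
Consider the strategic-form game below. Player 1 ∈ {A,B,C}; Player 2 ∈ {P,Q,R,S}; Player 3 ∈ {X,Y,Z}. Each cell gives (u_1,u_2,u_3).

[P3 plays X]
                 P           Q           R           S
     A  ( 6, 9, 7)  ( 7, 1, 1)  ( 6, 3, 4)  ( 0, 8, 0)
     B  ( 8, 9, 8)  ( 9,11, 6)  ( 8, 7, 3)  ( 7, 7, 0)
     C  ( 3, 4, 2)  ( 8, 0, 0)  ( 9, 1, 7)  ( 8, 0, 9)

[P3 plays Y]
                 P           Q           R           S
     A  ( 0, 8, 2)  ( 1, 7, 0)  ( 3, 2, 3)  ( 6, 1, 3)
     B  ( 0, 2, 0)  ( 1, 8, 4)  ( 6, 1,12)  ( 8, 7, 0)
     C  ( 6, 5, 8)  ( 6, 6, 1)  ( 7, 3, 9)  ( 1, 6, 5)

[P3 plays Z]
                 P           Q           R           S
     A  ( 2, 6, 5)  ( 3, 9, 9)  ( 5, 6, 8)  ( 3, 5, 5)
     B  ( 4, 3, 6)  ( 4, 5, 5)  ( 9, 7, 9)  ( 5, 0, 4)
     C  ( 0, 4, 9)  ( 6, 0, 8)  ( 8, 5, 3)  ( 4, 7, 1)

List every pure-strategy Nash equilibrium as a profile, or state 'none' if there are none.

PSNE = {(B,Q,X)}

(A,P,X): not NE [P1→B gives 8>6]
(A,P,Y): not NE [P1→C gives 6>0; P3→X gives 7>2]
(A,P,Z): not NE [P1→B gives 4>2; P2→Q gives 9>6; P3→X gives 7>5]
(A,Q,X): not NE [P1→B gives 9>7; P2→P gives 9>1; P3→Z gives 9>1]
(A,Q,Y): not NE [P1→C gives 6>1; P2→P gives 8>7; P3→Z gives 9>0]
(A,Q,Z): not NE [P1→C gives 6>3]
(A,R,X): not NE [P1→C gives 9>6; P2→P gives 9>3; P3→Z gives 8>4]
(A,R,Y): not NE [P1→C gives 7>3; P2→P gives 8>2; P3→Z gives 8>3]
(A,R,Z): not NE [P1→B gives 9>5; P2→Q gives 9>6]
(A,S,X): not NE [P1→C gives 8>0; P2→P gives 9>8; P3→Z gives 5>0]
(A,S,Y): not NE [P1→B gives 8>6; P2→P gives 8>1; P3→Z gives 5>3]
(A,S,Z): not NE [P1→B gives 5>3; P2→Q gives 9>5]
(B,P,X): not NE [P2→Q gives 11>9]
(B,P,Y): not NE [P1→C gives 6>0; P2→Q gives 8>2; P3→X gives 8>0]
(B,P,Z): not NE [P2→R gives 7>3; P3→X gives 8>6]
(B,Q,X): NE
(B,Q,Y): not NE [P1→C gives 6>1; P3→X gives 6>4]
(B,Q,Z): not NE [P1→C gives 6>4; P2→R gives 7>5; P3→X gives 6>5]
(B,R,X): not NE [P1→C gives 9>8; P2→Q gives 11>7; P3→Y gives 12>3]
(B,R,Y): not NE [P1→C gives 7>6; P2→Q gives 8>1]
(B,R,Z): not NE [P3→Y gives 12>9]
(B,S,X): not NE [P1→C gives 8>7; P2→Q gives 11>7; P3→Z gives 4>0]
(B,S,Y): not NE [P2→Q gives 8>7; P3→Z gives 4>0]
(B,S,Z): not NE [P2→R gives 7>0]
(C,P,X): not NE [P1→B gives 8>3; P3→Z gives 9>2]
(C,P,Y): not NE [P2→S gives 6>5; P3→Z gives 9>8]
(C,P,Z): not NE [P1→B gives 4>0; P2→S gives 7>4]
(C,Q,X): not NE [P1→B gives 9>8; P2→P gives 4>0; P3→Z gives 8>0]
(C,Q,Y): not NE [P3→Z gives 8>1]
(C,Q,Z): not NE [P2→S gives 7>0]
(C,R,X): not NE [P2→P gives 4>1; P3→Y gives 9>7]
(C,R,Y): not NE [P2→S gives 6>3]
(C,R,Z): not NE [P1→B gives 9>8; P2→S gives 7>5; P3→Y gives 9>3]
(C,S,X): not NE [P2→P gives 4>0]
(C,S,Y): not NE [P1→B gives 8>1; P3→X gives 9>5]
(C,S,Z): not NE [P1→B gives 5>4; P3→X gives 9>1]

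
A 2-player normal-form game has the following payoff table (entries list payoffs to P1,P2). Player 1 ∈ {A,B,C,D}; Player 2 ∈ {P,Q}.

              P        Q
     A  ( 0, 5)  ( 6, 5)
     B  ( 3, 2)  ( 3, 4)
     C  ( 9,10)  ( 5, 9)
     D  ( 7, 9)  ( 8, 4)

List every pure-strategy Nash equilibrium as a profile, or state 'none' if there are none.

Nash profiles: (C,P)

(A,P): not NE [P1→C gives 9>0]
(A,Q): not NE [P1→D gives 8>6]
(B,P): not NE [P1→C gives 9>3; P2→Q gives 4>2]
(B,Q): not NE [P1→D gives 8>3]
(C,P): NE
(C,Q): not NE [P1→D gives 8>5; P2→P gives 10>9]
(D,P): not NE [P1→C gives 9>7]
(D,Q): not NE [P2→P gives 9>4]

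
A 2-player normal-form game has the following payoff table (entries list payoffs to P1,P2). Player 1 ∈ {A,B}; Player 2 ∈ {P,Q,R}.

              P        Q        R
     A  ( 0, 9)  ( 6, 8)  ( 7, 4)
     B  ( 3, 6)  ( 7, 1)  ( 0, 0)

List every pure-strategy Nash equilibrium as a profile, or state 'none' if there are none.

Nash profiles: (B,P)

(A,P): not NE [P1→B gives 3>0]
(A,Q): not NE [P1→B gives 7>6; P2→P gives 9>8]
(A,R): not NE [P2→P gives 9>4]
(B,P): NE
(B,Q): not NE [P2→P gives 6>1]
(B,R): not NE [P1→A gives 7>0; P2→P gives 6>0]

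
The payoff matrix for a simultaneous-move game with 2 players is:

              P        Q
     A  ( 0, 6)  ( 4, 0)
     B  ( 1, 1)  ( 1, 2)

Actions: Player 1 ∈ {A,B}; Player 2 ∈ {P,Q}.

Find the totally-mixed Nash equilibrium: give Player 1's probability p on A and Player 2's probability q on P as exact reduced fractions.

p=1/7, q=3/4

P1 indiff ⇒ q·0+(1-q)·4 = q·1+(1-q)·1 ⇒ q(-1) = (1-q)(-3) ⇒ q = 3/4
P2 indiff ⇒ p·6+(1-p)·1 = p·0+(1-p)·2 ⇒ p(6) = (1-p)(1) ⇒ p = 1/7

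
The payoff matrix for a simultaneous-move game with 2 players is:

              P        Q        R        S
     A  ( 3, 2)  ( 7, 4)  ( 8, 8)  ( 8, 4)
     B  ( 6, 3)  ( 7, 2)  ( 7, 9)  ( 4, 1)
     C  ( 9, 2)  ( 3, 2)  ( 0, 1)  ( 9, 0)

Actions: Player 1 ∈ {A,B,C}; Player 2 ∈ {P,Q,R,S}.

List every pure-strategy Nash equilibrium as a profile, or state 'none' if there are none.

Nash profiles: (A,R), (C,P)

(A,P): not NE [P1→C gives 9>3; P2→R gives 8>2]
(A,Q): not NE [P2→R gives 8>4]
(A,R): NE
(A,S): not NE [P1→C gives 9>8; P2→R gives 8>4]
(B,P): not NE [P1→C gives 9>6; P2→R gives 9>3]
(B,Q): not NE [P2→R gives 9>2]
(B,R): not NE [P1→A gives 8>7]
(B,S): not NE [P1→C gives 9>4; P2→R gives 9>1]
(C,P): NE
(C,Q): not NE [P1→B gives 7>3]
(C,R): not NE [P1→A gives 8>0; P2→Q gives 2>1]
(C,S): not NE [P2→Q gives 2>0]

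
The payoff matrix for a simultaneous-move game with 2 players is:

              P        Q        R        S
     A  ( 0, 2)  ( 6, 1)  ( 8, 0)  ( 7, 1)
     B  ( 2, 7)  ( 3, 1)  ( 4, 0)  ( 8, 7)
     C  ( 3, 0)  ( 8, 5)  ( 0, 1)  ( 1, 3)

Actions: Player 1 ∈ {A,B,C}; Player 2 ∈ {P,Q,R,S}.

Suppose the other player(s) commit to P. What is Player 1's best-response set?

BR_1 = {C}

u_1(A vs P) = 0
u_1(B vs P) = 2
u_1(C vs P) = 3
max payoff 3 at {C}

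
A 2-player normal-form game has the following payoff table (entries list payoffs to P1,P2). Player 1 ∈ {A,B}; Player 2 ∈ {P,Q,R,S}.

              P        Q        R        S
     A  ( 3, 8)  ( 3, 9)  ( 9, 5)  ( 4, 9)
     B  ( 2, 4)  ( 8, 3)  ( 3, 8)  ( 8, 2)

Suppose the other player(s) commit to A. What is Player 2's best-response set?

u_2(P vs A) = 8
u_2(Q vs A) = 9
u_2(R vs A) = 5
u_2(S vs A) = 9
max payoff 9 at {Q,S}

P2 best: {Q,S}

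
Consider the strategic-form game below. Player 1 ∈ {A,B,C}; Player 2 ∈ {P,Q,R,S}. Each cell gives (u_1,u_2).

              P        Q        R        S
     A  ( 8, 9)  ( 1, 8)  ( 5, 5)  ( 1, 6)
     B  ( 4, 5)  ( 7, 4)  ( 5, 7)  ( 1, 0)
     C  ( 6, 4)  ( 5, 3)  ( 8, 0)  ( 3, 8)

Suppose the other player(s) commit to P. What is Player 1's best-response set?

argmax u_1 = {A}

u_1(A vs P) = 8
u_1(B vs P) = 4
u_1(C vs P) = 6
max payoff 8 at {A}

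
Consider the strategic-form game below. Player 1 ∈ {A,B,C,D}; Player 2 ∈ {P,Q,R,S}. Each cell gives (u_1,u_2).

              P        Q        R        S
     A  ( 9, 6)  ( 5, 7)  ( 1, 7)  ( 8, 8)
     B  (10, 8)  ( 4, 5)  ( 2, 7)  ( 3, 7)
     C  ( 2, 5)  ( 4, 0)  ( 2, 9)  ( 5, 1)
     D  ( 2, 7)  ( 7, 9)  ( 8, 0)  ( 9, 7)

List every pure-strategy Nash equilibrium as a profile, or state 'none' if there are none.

PSNE = {(B,P), (D,Q)}

(A,P): not NE [P1→B gives 10>9; P2→S gives 8>6]
(A,Q): not NE [P1→D gives 7>5; P2→S gives 8>7]
(A,R): not NE [P1→D gives 8>1; P2→S gives 8>7]
(A,S): not NE [P1→D gives 9>8]
(B,P): NE
(B,Q): not NE [P1→D gives 7>4; P2→P gives 8>5]
(B,R): not NE [P1→D gives 8>2; P2→P gives 8>7]
(B,S): not NE [P1→D gives 9>3; P2→P gives 8>7]
(C,P): not NE [P1→B gives 10>2; P2→R gives 9>5]
(C,Q): not NE [P1→D gives 7>4; P2→R gives 9>0]
(C,R): not NE [P1→D gives 8>2]
(C,S): not NE [P1→D gives 9>5; P2→R gives 9>1]
(D,P): not NE [P1→B gives 10>2; P2→Q gives 9>7]
(D,Q): NE
(D,R): not NE [P2→Q gives 9>0]
(D,S): not NE [P2→Q gives 9>7]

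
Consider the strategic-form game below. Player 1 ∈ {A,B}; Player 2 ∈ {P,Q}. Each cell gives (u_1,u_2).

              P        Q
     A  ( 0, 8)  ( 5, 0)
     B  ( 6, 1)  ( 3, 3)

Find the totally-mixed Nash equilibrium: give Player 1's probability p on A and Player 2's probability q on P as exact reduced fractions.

(p,q) = (1/5, 1/4)

P1 indiff ⇒ q·0+(1-q)·5 = q·6+(1-q)·3 ⇒ q(-6) = (1-q)(-2) ⇒ q = 1/4
P2 indiff ⇒ p·8+(1-p)·1 = p·0+(1-p)·3 ⇒ p(8) = (1-p)(2) ⇒ p = 1/5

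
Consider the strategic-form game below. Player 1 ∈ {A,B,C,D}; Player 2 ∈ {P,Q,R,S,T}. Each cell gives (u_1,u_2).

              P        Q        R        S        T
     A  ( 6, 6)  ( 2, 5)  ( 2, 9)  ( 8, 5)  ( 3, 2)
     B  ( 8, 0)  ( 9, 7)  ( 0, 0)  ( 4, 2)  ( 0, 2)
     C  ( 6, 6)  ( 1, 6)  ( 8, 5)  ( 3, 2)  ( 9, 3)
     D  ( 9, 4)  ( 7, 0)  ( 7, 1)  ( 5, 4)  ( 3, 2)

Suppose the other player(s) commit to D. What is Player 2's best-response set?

u_2(P vs D) = 4
u_2(Q vs D) = 0
u_2(R vs D) = 1
u_2(S vs D) = 4
u_2(T vs D) = 2
max payoff 4 at {P,S}

argmax u_2 = {P,S}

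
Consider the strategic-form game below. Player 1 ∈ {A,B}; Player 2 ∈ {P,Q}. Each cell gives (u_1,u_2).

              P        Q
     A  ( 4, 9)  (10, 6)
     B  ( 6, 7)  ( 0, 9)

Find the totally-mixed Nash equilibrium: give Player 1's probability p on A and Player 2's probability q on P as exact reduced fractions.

P1 indiff ⇒ q·4+(1-q)·10 = q·6+(1-q)·0 ⇒ q(-2) = (1-q)(-10) ⇒ q = 5/6
P2 indiff ⇒ p·9+(1-p)·7 = p·6+(1-p)·9 ⇒ p(3) = (1-p)(2) ⇒ p = 2/5

p=2/5, q=5/6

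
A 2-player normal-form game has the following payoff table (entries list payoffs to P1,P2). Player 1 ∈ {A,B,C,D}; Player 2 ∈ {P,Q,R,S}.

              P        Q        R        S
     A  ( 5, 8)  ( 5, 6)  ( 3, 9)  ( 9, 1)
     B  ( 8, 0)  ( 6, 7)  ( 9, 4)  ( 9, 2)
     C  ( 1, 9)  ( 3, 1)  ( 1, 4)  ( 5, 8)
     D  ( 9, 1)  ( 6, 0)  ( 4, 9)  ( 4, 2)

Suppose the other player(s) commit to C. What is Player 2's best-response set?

argmax u_2 = {P}

u_2(P vs C) = 9
u_2(Q vs C) = 1
u_2(R vs C) = 4
u_2(S vs C) = 8
max payoff 9 at {P}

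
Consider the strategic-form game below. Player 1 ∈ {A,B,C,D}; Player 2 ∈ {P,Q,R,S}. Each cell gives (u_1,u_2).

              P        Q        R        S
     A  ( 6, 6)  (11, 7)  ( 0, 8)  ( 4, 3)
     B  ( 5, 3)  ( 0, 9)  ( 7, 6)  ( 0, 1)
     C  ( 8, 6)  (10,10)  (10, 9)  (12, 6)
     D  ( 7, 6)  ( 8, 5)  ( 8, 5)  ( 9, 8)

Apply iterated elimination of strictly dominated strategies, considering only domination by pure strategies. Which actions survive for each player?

P1 drop B (C beats it: P:8>5 Q:10>0 R:10>7 S:12>0)
P1 drop D (C beats it: P:8>7 Q:10>8 R:10>8 S:12>9)
P2 drop P (Q beats it: A:7>6 C:10>6)
P2 drop S (Q beats it: A:7>3 C:10>6)
P1→{A,C} P2→{Q,R}

Survivors P1:{A,C} P2:{Q,R}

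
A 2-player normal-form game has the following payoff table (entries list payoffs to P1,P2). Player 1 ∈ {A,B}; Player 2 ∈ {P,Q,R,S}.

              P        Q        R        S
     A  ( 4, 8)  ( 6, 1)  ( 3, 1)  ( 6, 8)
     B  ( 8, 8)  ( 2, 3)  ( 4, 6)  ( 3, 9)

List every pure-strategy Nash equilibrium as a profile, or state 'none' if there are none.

(A,P): not NE [P1→B gives 8>4]
(A,Q): not NE [P2→S gives 8>1]
(A,R): not NE [P1→B gives 4>3; P2→S gives 8>1]
(A,S): NE
(B,P): not NE [P2→S gives 9>8]
(B,Q): not NE [P1→A gives 6>2; P2→S gives 9>3]
(B,R): not NE [P2→S gives 9>6]
(B,S): not NE [P1→A gives 6>3]

NE set: (A,S)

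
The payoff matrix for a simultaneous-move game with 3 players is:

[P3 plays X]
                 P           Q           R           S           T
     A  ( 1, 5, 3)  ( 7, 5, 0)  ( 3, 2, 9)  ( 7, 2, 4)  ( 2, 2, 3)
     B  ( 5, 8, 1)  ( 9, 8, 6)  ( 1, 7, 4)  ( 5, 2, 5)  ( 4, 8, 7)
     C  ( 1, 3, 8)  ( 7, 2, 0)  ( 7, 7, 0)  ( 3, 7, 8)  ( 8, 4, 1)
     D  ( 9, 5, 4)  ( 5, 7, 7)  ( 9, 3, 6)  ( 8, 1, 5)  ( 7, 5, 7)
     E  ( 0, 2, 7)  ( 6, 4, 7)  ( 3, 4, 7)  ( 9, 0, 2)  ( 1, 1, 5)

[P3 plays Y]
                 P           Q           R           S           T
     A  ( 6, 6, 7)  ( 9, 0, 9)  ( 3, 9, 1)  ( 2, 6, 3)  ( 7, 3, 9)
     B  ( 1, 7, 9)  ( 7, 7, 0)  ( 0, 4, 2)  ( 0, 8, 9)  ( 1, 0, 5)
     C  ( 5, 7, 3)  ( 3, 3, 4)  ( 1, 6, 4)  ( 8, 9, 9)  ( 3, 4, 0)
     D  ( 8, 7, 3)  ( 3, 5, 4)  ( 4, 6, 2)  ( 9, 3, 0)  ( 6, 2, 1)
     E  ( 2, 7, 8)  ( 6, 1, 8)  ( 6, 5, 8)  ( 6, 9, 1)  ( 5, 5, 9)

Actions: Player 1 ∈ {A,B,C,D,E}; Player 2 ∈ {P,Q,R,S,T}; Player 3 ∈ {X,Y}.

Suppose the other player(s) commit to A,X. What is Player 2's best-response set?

u_2(P vs A,X) = 5
u_2(Q vs A,X) = 5
u_2(R vs A,X) = 2
u_2(S vs A,X) = 2
u_2(T vs A,X) = 2
max payoff 5 at {P,Q}

BR_2 = {P,Q}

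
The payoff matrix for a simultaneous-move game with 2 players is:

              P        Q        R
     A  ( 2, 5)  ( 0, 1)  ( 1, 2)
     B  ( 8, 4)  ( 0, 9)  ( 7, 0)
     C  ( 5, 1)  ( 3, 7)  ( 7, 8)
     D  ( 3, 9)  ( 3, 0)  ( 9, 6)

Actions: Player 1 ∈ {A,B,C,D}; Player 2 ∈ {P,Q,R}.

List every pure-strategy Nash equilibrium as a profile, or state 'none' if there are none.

(A,P): not NE [P1→B gives 8>2]
(A,Q): not NE [P1→D gives 3>0; P2→P gives 5>1]
(A,R): not NE [P1→D gives 9>1; P2→P gives 5>2]
(B,P): not NE [P2→Q gives 9>4]
(B,Q): not NE [P1→D gives 3>0]
(B,R): not NE [P1→D gives 9>7; P2→Q gives 9>0]
(C,P): not NE [P1→B gives 8>5; P2→R gives 8>1]
(C,Q): not NE [P2→R gives 8>7]
(C,R): not NE [P1→D gives 9>7]
(D,P): not NE [P1→B gives 8>3]
(D,Q): not NE [P2→P gives 9>0]
(D,R): not NE [P2→P gives 9>6]

No pure NE.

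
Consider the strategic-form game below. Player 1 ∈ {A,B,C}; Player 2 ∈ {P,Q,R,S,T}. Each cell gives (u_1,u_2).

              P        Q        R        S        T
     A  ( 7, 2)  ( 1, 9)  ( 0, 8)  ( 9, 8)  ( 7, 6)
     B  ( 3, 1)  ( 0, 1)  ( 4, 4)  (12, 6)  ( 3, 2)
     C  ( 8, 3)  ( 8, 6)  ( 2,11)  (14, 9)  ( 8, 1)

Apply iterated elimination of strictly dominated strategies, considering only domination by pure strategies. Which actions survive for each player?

Survivors P1:{B,C} P2:{R,S}

P1 drop A (C beats it: P:8>7 Q:8>1 R:2>0 S:14>9 T:8>7)
P2 drop P (R beats it: B:4>1 C:11>3)
P2 drop Q (R beats it: B:4>1 C:11>6)
P2 drop T (R beats it: B:4>2 C:11>1)
P1→{B,C} P2→{R,S}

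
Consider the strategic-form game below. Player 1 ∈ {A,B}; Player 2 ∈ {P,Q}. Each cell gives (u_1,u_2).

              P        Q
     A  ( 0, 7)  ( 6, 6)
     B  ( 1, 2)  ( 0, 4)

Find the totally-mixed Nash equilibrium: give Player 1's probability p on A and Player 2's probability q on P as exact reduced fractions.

P1 indiff ⇒ q·0+(1-q)·6 = q·1+(1-q)·0 ⇒ q(-1) = (1-q)(-6) ⇒ q = 6/7
P2 indiff ⇒ p·7+(1-p)·2 = p·6+(1-p)·4 ⇒ p(1) = (1-p)(2) ⇒ p = 2/3

P1 mixes 2/3 on A; P2 mixes 6/7 on P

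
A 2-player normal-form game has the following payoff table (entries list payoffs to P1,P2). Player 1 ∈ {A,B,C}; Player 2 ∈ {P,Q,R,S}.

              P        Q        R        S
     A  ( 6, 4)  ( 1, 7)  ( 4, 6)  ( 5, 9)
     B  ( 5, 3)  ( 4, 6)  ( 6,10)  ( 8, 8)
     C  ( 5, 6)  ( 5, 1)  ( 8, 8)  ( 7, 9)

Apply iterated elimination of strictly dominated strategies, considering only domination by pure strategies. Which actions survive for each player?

Remaining: P1:{B,C} P2:{R,S}

P2 drop P (R beats it: A:6>4 B:10>3 C:8>6)
P1 drop A (B beats it: Q:4>1 R:6>4 S:8>5)
P2 drop Q (R beats it: B:10>6 C:8>1)
P1→{B,C} P2→{R,S}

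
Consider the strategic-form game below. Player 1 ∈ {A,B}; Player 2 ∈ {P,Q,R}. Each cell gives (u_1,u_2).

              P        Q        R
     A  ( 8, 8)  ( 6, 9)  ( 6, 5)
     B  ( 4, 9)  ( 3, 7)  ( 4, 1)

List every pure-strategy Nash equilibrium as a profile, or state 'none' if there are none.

PSNE = {(A,Q)}

(A,P): not NE [P2→Q gives 9>8]
(A,Q): NE
(A,R): not NE [P2→Q gives 9>5]
(B,P): not NE [P1→A gives 8>4]
(B,Q): not NE [P1→A gives 6>3; P2→P gives 9>7]
(B,R): not NE [P1→A gives 6>4; P2→P gives 9>1]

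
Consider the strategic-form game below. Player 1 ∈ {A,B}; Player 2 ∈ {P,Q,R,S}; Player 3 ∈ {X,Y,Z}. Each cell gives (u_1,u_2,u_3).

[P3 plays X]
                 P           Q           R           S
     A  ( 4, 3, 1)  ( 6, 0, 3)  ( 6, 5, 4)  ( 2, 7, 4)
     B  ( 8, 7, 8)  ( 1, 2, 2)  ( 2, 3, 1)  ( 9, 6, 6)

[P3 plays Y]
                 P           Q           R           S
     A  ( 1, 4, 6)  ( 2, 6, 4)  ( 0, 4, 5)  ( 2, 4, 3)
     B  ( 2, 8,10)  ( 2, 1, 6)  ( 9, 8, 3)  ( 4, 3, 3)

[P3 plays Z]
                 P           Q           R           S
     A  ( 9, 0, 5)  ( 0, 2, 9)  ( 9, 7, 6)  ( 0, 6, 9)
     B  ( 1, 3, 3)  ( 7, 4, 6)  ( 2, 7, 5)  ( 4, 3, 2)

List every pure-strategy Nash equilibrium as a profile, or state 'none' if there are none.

Nash profiles: (A,R,Z), (B,P,Y)

(A,P,X): not NE [P1→B gives 8>4; P2→S gives 7>3; P3→Y gives 6>1]
(A,P,Y): not NE [P1→B gives 2>1; P2→Q gives 6>4]
(A,P,Z): not NE [P2→R gives 7>0; P3→Y gives 6>5]
(A,Q,X): not NE [P2→S gives 7>0; P3→Z gives 9>3]
(A,Q,Y): not NE [P3→Z gives 9>4]
(A,Q,Z): not NE [P1→B gives 7>0; P2→R gives 7>2]
(A,R,X): not NE [P2→S gives 7>5; P3→Z gives 6>4]
(A,R,Y): not NE [P1→B gives 9>0; P2→Q gives 6>4; P3→Z gives 6>5]
(A,R,Z): NE
(A,S,X): not NE [P1→B gives 9>2; P3→Z gives 9>4]
(A,S,Y): not NE [P1→B gives 4>2; P2→Q gives 6>4; P3→Z gives 9>3]
(A,S,Z): not NE [P1→B gives 4>0; P2→R gives 7>6]
(B,P,X): not NE [P3→Y gives 10>8]
(B,P,Y): NE
(B,P,Z): not NE [P1→A gives 9>1; P2→R gives 7>3; P3→Y gives 10>3]
(B,Q,X): not NE [P1→A gives 6>1; P2→P gives 7>2; P3→Z gives 6>2]
(B,Q,Y): not NE [P2→R gives 8>1]
(B,Q,Z): not NE [P2→R gives 7>4]
(B,R,X): not NE [P1→A gives 6>2; P2→P gives 7>3; P3→Z gives 5>1]
(B,R,Y): not NE [P3→Z gives 5>3]
(B,R,Z): not NE [P1→A gives 9>2]
(B,S,X): not NE [P2→P gives 7>6]
(B,S,Y): not NE [P2→R gives 8>3; P3→X gives 6>3]
(B,S,Z): not NE [P2→R gives 7>3; P3→X gives 6>2]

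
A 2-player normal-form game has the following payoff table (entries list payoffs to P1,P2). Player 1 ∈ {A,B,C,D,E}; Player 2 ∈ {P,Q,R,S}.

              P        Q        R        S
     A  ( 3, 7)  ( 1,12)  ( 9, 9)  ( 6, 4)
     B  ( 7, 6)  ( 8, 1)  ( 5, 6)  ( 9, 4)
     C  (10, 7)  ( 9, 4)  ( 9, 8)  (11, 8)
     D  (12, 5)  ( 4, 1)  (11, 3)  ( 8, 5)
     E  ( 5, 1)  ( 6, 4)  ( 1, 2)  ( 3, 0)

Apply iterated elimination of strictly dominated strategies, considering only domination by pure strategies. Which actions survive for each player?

Survivors P1:{C,D} P2:{P,R,S}

P1 drop A (D beats it: P:12>3 Q:4>1 R:11>9 S:8>6)
P1 drop B (C beats it: P:10>7 Q:9>8 R:9>5 S:11>9)
P1 drop E (C beats it: P:10>5 Q:9>6 R:9>1 S:11>3)
P2 drop Q (P beats it: C:7>4 D:5>1)
P1→{C,D} P2→{P,R,S}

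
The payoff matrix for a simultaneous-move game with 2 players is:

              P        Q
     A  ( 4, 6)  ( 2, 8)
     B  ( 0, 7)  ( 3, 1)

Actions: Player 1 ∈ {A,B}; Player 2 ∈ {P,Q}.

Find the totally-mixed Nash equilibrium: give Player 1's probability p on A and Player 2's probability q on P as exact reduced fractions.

P1 indiff ⇒ q·4+(1-q)·2 = q·0+(1-q)·3 ⇒ q(4) = (1-q)(1) ⇒ q = 1/5
P2 indiff ⇒ p·6+(1-p)·7 = p·8+(1-p)·1 ⇒ p(-2) = (1-p)(-6) ⇒ p = 3/4

P1 mixes 3/4 on A; P2 mixes 1/5 on P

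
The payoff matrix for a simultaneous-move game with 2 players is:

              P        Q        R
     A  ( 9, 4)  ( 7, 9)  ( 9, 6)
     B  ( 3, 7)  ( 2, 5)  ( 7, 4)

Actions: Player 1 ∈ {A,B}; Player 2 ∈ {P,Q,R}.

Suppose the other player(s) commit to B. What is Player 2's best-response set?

P2 best: {P}

u_2(P vs B) = 7
u_2(Q vs B) = 5
u_2(R vs B) = 4
max payoff 7 at {P}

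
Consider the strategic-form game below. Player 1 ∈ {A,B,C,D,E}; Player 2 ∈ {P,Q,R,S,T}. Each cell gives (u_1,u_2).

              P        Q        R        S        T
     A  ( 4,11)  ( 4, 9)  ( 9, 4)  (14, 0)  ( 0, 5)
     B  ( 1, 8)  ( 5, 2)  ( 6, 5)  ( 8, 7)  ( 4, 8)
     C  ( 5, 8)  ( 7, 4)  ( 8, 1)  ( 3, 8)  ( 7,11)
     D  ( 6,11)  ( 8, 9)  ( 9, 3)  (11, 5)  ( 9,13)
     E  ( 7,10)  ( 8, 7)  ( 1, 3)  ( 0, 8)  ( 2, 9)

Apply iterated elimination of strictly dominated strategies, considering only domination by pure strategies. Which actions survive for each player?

Remaining: P1:{D,E} P2:{P,T}

P1 drop B (D beats it: P:6>1 Q:8>5 R:9>6 S:11>8 T:9>4)
P1 drop C (D beats it: P:6>5 Q:8>7 R:9>8 S:11>3 T:9>7)
P2 drop Q (P beats it: A:11>9 D:11>9 E:10>7)
P2 drop R (P beats it: A:11>4 D:11>3 E:10>3)
P2 drop S (P beats it: A:11>0 D:11>5 E:10>8)
P1 drop A (D beats it: P:6>4 T:9>0)
P1→{D,E} P2→{P,T}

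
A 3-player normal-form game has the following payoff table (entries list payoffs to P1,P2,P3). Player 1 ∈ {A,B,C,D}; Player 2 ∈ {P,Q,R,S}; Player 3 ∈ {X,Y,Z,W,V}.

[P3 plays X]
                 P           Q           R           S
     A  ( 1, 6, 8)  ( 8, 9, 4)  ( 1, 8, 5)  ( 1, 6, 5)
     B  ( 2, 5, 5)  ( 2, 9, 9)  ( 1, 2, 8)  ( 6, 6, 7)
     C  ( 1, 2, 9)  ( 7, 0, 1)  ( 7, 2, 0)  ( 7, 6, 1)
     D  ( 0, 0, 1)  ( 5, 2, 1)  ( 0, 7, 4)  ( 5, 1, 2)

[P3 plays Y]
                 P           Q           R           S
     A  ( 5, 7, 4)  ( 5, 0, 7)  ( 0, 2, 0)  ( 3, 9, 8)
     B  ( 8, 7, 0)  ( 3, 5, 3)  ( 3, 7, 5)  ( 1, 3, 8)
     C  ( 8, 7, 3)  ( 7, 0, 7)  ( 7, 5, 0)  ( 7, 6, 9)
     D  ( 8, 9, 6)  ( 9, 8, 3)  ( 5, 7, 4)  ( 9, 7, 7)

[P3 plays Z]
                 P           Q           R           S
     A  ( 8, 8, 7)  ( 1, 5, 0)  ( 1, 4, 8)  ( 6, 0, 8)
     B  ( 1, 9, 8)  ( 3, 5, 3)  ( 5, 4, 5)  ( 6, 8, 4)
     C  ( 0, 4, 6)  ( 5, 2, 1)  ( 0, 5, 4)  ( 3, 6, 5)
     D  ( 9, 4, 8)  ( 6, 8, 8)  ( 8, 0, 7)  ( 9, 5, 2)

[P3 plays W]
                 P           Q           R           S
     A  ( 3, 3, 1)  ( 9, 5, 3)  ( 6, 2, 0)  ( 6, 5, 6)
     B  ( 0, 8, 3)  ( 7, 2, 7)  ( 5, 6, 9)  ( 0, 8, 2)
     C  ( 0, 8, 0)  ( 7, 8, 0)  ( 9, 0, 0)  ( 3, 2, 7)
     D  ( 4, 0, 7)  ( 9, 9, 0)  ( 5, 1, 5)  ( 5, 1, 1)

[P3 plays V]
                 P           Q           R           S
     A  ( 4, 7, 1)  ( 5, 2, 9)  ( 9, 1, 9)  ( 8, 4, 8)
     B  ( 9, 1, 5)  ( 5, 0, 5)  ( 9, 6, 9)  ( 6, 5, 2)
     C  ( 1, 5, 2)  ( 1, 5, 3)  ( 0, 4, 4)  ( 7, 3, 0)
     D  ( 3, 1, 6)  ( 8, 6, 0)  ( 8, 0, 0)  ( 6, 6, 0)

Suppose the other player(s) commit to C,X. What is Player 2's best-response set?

u_2(P vs C,X) = 2
u_2(Q vs C,X) = 0
u_2(R vs C,X) = 2
u_2(S vs C,X) = 6
max payoff 6 at {S}

argmax u_2 = {S}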